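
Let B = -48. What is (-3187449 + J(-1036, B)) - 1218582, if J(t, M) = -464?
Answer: -4406495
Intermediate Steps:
(-3187449 + J(-1036, B)) - 1218582 = (-3187449 - 464) - 1218582 = -3187913 - 1218582 = -4406495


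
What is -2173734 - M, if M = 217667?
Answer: -2391401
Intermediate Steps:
-2173734 - M = -2173734 - 1*217667 = -2173734 - 217667 = -2391401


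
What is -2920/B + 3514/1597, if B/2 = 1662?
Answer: 1754324/1327107 ≈ 1.3219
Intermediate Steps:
B = 3324 (B = 2*1662 = 3324)
-2920/B + 3514/1597 = -2920/3324 + 3514/1597 = -2920*1/3324 + 3514*(1/1597) = -730/831 + 3514/1597 = 1754324/1327107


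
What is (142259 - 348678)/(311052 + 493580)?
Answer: -206419/804632 ≈ -0.25654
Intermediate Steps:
(142259 - 348678)/(311052 + 493580) = -206419/804632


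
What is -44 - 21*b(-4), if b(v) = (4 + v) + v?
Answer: 40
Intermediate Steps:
b(v) = 4 + 2*v
-44 - 21*b(-4) = -44 - 21*(4 + 2*(-4)) = -44 - 21*(4 - 8) = -44 - 21*(-4) = -44 + 84 = 40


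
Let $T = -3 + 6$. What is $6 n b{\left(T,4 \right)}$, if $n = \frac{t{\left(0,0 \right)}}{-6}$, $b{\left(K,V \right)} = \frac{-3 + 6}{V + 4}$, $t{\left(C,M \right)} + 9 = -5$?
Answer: $\frac{21}{4} \approx 5.25$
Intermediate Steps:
$t{\left(C,M \right)} = -14$ ($t{\left(C,M \right)} = -9 - 5 = -14$)
$T = 3$
$b{\left(K,V \right)} = \frac{3}{4 + V}$
$n = \frac{7}{3}$ ($n = - \frac{14}{-6} = \left(-14\right) \left(- \frac{1}{6}\right) = \frac{7}{3} \approx 2.3333$)
$6 n b{\left(T,4 \right)} = 6 \cdot \frac{7}{3} \frac{3}{4 + 4} = 14 \cdot \frac{3}{8} = \frac{21}{4}$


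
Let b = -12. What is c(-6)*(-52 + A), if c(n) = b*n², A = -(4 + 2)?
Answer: 25056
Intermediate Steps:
A = -6 (A = -1*6 = -6)
c(n) = -12*n²
c(-6)*(-52 + A) = (-12*(-6)²)*(-52 - 6) = -12*36*(-58) = -432*(-58) = 25056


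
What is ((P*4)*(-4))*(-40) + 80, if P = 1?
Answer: 720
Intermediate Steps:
((P*4)*(-4))*(-40) + 80 = ((1*4)*(-4))*(-40) + 80 = (4*(-4))*(-40) + 80 = -16*(-40) + 80 = 640 + 80 = 720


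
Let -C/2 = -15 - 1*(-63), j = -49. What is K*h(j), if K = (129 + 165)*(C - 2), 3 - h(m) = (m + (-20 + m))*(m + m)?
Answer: 333095532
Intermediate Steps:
h(m) = 3 - 2*m*(-20 + 2*m) (h(m) = 3 - (m + (-20 + m))*(m + m) = 3 - (-20 + 2*m)*2*m = 3 - 2*m*(-20 + 2*m))
C = -96 (C = -2*(-15 - 1*(-63)) = -2*(-15 + 63) = -2*48 = -96)
K = -28812 (K = (129 + 165)*(-96 - 2) = 294*(-98) = -28812)
K*h(j) = -28812*(3 - 4*(-49)² + 40*(-49)) = -28812*(3 - 4*2401 - 1960) = -28812*(3 - 9604 - 1960) = -28812*(-11561) = 333095532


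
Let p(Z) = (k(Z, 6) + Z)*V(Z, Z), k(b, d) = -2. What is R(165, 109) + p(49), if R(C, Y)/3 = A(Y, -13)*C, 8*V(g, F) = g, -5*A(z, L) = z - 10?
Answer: -76105/8 ≈ -9513.1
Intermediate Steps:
A(z, L) = 2 - z/5 (A(z, L) = -(z - 10)/5 = -(-10 + z)/5 = 2 - z/5)
V(g, F) = g/8
R(C, Y) = 3*C*(2 - Y/5) (R(C, Y) = 3*((2 - Y/5)*C) = 3*(C*(2 - Y/5)) = 3*C*(2 - Y/5))
p(Z) = Z*(-2 + Z)/8 (p(Z) = (-2 + Z)*(Z/8) = Z*(-2 + Z)/8)
R(165, 109) + p(49) = (⅗)*165*(10 - 1*109) + (⅛)*49*(-2 + 49) = (⅗)*165*(10 - 109) + (⅛)*49*47 = (⅗)*165*(-99) + 2303/8 = -9801 + 2303/8 = -76105/8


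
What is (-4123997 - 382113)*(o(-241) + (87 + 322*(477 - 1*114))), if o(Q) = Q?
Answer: -526007232520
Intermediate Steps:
(-4123997 - 382113)*(o(-241) + (87 + 322*(477 - 1*114))) = (-4123997 - 382113)*(-241 + (87 + 322*(477 - 1*114))) = -4506110*(-241 + (87 + 322*(477 - 114))) = -4506110*(-241 + (87 + 322*363)) = -4506110*(-241 + (87 + 116886)) = -4506110*(-241 + 116973) = -4506110*116732 = -526007232520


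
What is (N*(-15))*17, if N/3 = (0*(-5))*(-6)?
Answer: 0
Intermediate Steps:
N = 0 (N = 3*((0*(-5))*(-6)) = 3*(0*(-6)) = 3*0 = 0)
(N*(-15))*17 = (0*(-15))*17 = 0*17 = 0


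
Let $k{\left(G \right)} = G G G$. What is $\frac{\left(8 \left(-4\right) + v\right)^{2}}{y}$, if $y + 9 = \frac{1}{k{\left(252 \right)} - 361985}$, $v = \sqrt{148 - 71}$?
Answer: $- \frac{17220766323}{140769206} + \frac{500512736 \sqrt{77}}{70384603} \approx -59.934$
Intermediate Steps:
$k{\left(G \right)} = G^{3}$ ($k{\left(G \right)} = G^{2} G = G^{3}$)
$v = \sqrt{77} \approx 8.775$
$y = - \frac{140769206}{15641023}$ ($y = -9 + \frac{1}{252^{3} - 361985} = -9 + \frac{1}{16003008 - 361985} = -9 + \frac{1}{15641023} = - \frac{140769206}{15641023} \approx -9.0$)
$\frac{\left(8 \left(-4\right) + v\right)^{2}}{y} = \frac{\left(8 \left(-4\right) + \sqrt{77}\right)^{2}}{- \frac{140769206}{15641023}} = \left(-32 + \sqrt{77}\right)^{2} \left(- \frac{15641023}{140769206}\right) = - \frac{15641023 \left(-32 + \sqrt{77}\right)^{2}}{140769206}$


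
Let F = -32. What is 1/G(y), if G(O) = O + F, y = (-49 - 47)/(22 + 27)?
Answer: -49/1664 ≈ -0.029447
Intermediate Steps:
y = -96/49 ≈ -1.9592
G(O) = -32 + O (G(O) = O - 32 = -32 + O)
1/G(y) = 1/(-32 - 96/49) = 1/(-1664/49) = -49/1664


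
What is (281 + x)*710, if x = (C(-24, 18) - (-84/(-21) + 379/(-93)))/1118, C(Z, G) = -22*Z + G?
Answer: 10389955045/51987 ≈ 1.9986e+5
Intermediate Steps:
C(Z, G) = G - 22*Z
x = 50785/103974 (x = ((18 - 22*(-24)) - (-84/(-21) + 379/(-93)))/1118 = ((18 + 528) - (-84*(-1/21) + 379*(-1/93)))*(1/1118) = (546 - (4 - 379/93))*(1/1118) = (546 - 1*(-7/93))*(1/1118) = (546 + 7/93)*(1/1118) = (50785/93)*(1/1118) = 50785/103974 ≈ 0.48844)
(281 + x)*710 = (281 + 50785/103974)*710 = (29267479/103974)*710 = 10389955045/51987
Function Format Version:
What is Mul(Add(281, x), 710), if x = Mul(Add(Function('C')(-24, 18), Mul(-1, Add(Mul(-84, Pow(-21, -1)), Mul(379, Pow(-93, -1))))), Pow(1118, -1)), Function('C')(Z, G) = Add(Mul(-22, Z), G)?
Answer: Rational(10389955045, 51987) ≈ 1.9986e+5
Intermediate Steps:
Function('C')(Z, G) = Add(G, Mul(-22, Z))
x = Rational(50785, 103974) (x = Mul(Add(Add(18, Mul(-22, -24)), Mul(-1, Add(Mul(-84, Pow(-21, -1)), Mul(379, Pow(-93, -1))))), Pow(1118, -1)) = Mul(Add(Add(18, 528), Mul(-1, Add(Mul(-84, Rational(-1, 21)), Mul(379, Rational(-1, 93))))), Rational(1, 1118)) = Mul(Add(546, Mul(-1, Add(4, Rational(-379, 93)))), Rational(1, 1118)) = Mul(Add(546, Mul(-1, Rational(-7, 93))), Rational(1, 1118)) = Mul(Add(546, Rational(7, 93)), Rational(1, 1118)) = Mul(Rational(50785, 93), Rational(1, 1118)) = Rational(50785, 103974) ≈ 0.48844)
Mul(Add(281, x), 710) = Mul(Add(281, Rational(50785, 103974)), 710) = Mul(Rational(29267479, 103974), 710) = Rational(10389955045, 51987)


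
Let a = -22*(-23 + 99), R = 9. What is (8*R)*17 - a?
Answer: 2896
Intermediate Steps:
a = -1672 (a = -22*76 = -1672)
(8*R)*17 - a = (8*9)*17 - 1*(-1672) = 72*17 + 1672 = 1224 + 1672 = 2896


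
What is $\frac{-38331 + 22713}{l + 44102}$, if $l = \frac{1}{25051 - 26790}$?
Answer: $- \frac{9053234}{25564459} \approx -0.35413$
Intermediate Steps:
$l = - \frac{1}{1739}$ ($l = \frac{1}{-1739} = - \frac{1}{1739} \approx -0.00057504$)
$\frac{-38331 + 22713}{l + 44102} = \frac{-38331 + 22713}{- \frac{1}{1739} + 44102} = - \frac{15618}{\frac{76693377}{1739}} = \left(-15618\right) \frac{1739}{76693377} = - \frac{9053234}{25564459}$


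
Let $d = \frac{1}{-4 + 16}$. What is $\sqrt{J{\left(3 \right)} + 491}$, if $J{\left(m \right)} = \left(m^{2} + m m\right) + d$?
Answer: $\frac{\sqrt{18327}}{6} \approx 22.563$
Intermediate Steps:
$d = \frac{1}{12} \approx 0.083333$
$J{\left(m \right)} = \frac{1}{12} + 2 m^{2}$ ($J{\left(m \right)} = \left(m^{2} + m m\right) + \frac{1}{12} = \left(m^{2} + m^{2}\right) + \frac{1}{12} = 2 m^{2} + \frac{1}{12} = \frac{1}{12} + 2 m^{2}$)
$\sqrt{J{\left(3 \right)} + 491} = \sqrt{\left(\frac{1}{12} + 2 \cdot 3^{2}\right) + 491} = \sqrt{\left(\frac{1}{12} + 2 \cdot 9\right) + 491} = \sqrt{\left(\frac{1}{12} + 18\right) + 491} = \sqrt{\frac{217}{12} + 491} = \sqrt{\frac{6109}{12}} = \frac{\sqrt{18327}}{6}$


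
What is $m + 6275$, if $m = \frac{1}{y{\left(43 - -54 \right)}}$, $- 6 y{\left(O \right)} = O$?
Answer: $\frac{608669}{97} \approx 6274.9$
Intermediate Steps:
$y{\left(O \right)} = - \frac{O}{6}$
$m = - \frac{6}{97}$ ($m = \frac{1}{\left(- \frac{1}{6}\right) \left(43 - -54\right)} = \frac{1}{\left(- \frac{1}{6}\right) \left(43 + 54\right)} = \frac{1}{\left(- \frac{1}{6}\right) 97} = \frac{1}{- \frac{97}{6}} = - \frac{6}{97} \approx -0.061856$)
$m + 6275 = - \frac{6}{97} + 6275 = \frac{608669}{97}$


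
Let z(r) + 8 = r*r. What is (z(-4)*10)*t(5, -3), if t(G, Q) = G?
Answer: 400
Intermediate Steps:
z(r) = -8 + r² (z(r) = -8 + r*r = -8 + r²)
(z(-4)*10)*t(5, -3) = ((-8 + (-4)²)*10)*5 = ((-8 + 16)*10)*5 = (8*10)*5 = 80*5 = 400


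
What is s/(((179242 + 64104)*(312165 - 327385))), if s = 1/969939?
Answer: -1/3592388409106680 ≈ -2.7837e-16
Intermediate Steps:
s = 1/969939 ≈ 1.0310e-6
s/(((179242 + 64104)*(312165 - 327385))) = 1/(969939*(((179242 + 64104)*(312165 - 327385)))) = 1/(969939*((243346*(-15220)))) = (1/969939)/(-3703726120) = (1/969939)*(-1/3703726120) = -1/3592388409106680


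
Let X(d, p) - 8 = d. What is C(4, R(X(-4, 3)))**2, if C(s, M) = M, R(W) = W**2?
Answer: 256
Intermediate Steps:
X(d, p) = 8 + d
C(4, R(X(-4, 3)))**2 = ((8 - 4)**2)**2 = (4**2)**2 = 16**2 = 256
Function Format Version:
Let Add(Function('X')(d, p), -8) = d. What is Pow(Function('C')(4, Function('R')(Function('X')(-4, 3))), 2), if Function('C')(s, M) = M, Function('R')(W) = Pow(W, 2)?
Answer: 256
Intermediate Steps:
Function('X')(d, p) = Add(8, d)
Pow(Function('C')(4, Function('R')(Function('X')(-4, 3))), 2) = Pow(Pow(Add(8, -4), 2), 2) = Pow(Pow(4, 2), 2) = Pow(16, 2) = 256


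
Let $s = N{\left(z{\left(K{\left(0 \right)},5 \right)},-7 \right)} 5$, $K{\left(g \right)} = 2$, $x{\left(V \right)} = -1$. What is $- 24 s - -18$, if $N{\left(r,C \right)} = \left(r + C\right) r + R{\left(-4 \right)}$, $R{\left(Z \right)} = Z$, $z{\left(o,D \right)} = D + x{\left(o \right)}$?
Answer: $1938$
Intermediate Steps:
$z{\left(o,D \right)} = -1 + D$ ($z{\left(o,D \right)} = D - 1 = -1 + D$)
$N{\left(r,C \right)} = -4 + r \left(C + r\right)$ ($N{\left(r,C \right)} = \left(r + C\right) r - 4 = \left(C + r\right) r - 4 = r \left(C + r\right) - 4 = -4 + r \left(C + r\right)$)
$s = -80$ ($s = \left(-4 + \left(-1 + 5\right)^{2} - 7 \left(-1 + 5\right)\right) 5 = \left(-4 + 4^{2} - 28\right) 5 = \left(-4 + 16 - 28\right) 5 = \left(-16\right) 5 = -80$)
$- 24 s - -18 = \left(-24\right) \left(-80\right) - -18 = 1920 + \left(-12 + 30\right) = 1920 + 18 = 1938$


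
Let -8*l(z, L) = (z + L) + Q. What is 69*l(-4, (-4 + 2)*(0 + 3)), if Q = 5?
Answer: 345/8 ≈ 43.125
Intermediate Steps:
l(z, L) = -5/8 - L/8 - z/8 (l(z, L) = -((z + L) + 5)/8 = -((L + z) + 5)/8 = -(5 + L + z)/8 = -5/8 - L/8 - z/8)
69*l(-4, (-4 + 2)*(0 + 3)) = 69*(-5/8 - (-4 + 2)*(0 + 3)/8 - ⅛*(-4)) = 69*(-5/8 - (-1)*3/4 + ½) = 69*(-5/8 - ⅛*(-6) + ½) = 69*(-5/8 + ¾ + ½) = 69*(5/8) = 345/8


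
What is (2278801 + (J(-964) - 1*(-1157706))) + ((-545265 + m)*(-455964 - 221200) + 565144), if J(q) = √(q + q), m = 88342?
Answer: 309415808023 + 2*I*√482 ≈ 3.0942e+11 + 43.909*I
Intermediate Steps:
J(q) = √2*√q (J(q) = √(2*q) = √2*√q)
(2278801 + (J(-964) - 1*(-1157706))) + ((-545265 + m)*(-455964 - 221200) + 565144) = (2278801 + (√2*√(-964) - 1*(-1157706))) + ((-545265 + 88342)*(-455964 - 221200) + 565144) = (2278801 + (√2*(2*I*√241) + 1157706)) + (-456923*(-677164) + 565144) = (2278801 + (2*I*√482 + 1157706)) + (309411806372 + 565144) = (2278801 + (1157706 + 2*I*√482)) + 309412371516 = (3436507 + 2*I*√482) + 309412371516 = 309415808023 + 2*I*√482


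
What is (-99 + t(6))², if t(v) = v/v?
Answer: 9604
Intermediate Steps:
t(v) = 1
(-99 + t(6))² = (-99 + 1)² = (-98)² = 9604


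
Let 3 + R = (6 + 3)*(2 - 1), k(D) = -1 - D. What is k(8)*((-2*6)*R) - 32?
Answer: 616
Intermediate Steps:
R = 6 (R = -3 + (6 + 3)*(2 - 1) = -3 + 9*1 = -3 + 9 = 6)
k(8)*((-2*6)*R) - 32 = (-1 - 1*8)*(-2*6*6) - 32 = (-1 - 8)*(-12*6) - 32 = -9*(-72) - 32 = 648 - 32 = 616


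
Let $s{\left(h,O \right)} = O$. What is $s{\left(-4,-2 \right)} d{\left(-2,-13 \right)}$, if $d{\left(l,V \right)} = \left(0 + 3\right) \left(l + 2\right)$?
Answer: $0$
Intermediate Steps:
$d{\left(l,V \right)} = 6 + 3 l$ ($d{\left(l,V \right)} = 3 \left(2 + l\right) = 6 + 3 l$)
$s{\left(-4,-2 \right)} d{\left(-2,-13 \right)} = - 2 \left(6 + 3 \left(-2\right)\right) = - 2 \left(6 - 6\right) = \left(-2\right) 0 = 0$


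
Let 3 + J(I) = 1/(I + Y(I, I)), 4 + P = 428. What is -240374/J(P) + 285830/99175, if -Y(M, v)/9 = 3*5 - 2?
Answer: 29275456155/364964 ≈ 80215.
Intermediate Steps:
Y(M, v) = -117 (Y(M, v) = -9*(3*5 - 2) = -9*(15 - 2) = -9*13 = -117)
P = 424 (P = -4 + 428 = 424)
J(I) = -3 + 1/(-117 + I) (J(I) = -3 + 1/(I - 117) = -3 + 1/(-117 + I))
-240374/J(P) + 285830/99175 = -240374*(-117 + 424)/(352 - 3*424) + 285830/99175 = -240374*307/(352 - 1272) + 285830*(1/99175) = -240374/((1/307)*(-920)) + 57166/19835 = -240374/(-920/307) + 57166/19835 = -240374*(-307/920) + 57166/19835 = 36897409/460 + 57166/19835 = 29275456155/364964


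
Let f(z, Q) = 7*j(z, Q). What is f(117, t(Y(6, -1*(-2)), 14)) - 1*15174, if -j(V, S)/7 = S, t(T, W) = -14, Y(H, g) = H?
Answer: -14488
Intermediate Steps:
j(V, S) = -7*S
f(z, Q) = -49*Q (f(z, Q) = 7*(-7*Q) = -49*Q)
f(117, t(Y(6, -1*(-2)), 14)) - 1*15174 = -49*(-14) - 1*15174 = 686 - 15174 = -14488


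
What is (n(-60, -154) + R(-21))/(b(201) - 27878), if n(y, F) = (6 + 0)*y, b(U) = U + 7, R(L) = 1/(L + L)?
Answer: 15121/1162140 ≈ 0.013011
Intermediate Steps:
R(L) = 1/(2*L)
b(U) = 7 + U
n(y, F) = 6*y
(n(-60, -154) + R(-21))/(b(201) - 27878) = (6*(-60) + (½)/(-21))/((7 + 201) - 27878) = (-360 + (½)*(-1/21))/(208 - 27878) = (-360 - 1/42)/(-27670) = -15121/42*(-1/27670) = 15121/1162140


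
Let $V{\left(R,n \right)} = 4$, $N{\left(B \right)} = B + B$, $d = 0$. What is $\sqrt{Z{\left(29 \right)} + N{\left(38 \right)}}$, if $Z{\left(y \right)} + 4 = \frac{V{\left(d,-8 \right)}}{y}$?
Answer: $\frac{2 \sqrt{15167}}{29} \approx 8.4934$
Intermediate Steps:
$N{\left(B \right)} = 2 B$
$Z{\left(y \right)} = -4 + \frac{4}{y}$
$\sqrt{Z{\left(29 \right)} + N{\left(38 \right)}} = \sqrt{\left(-4 + \frac{4}{29}\right) + 2 \cdot 38} = \sqrt{\left(-4 + 4 \cdot \frac{1}{29}\right) + 76} = \sqrt{\left(-4 + \frac{4}{29}\right) + 76} = \sqrt{- \frac{112}{29} + 76} = \sqrt{\frac{2092}{29}} = \frac{2 \sqrt{15167}}{29}$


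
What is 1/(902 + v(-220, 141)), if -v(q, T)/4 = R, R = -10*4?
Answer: 1/1062 ≈ 0.00094162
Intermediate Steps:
R = -40
v(q, T) = 160 (v(q, T) = -4*(-40) = 160)
1/(902 + v(-220, 141)) = 1/(902 + 160) = 1/1062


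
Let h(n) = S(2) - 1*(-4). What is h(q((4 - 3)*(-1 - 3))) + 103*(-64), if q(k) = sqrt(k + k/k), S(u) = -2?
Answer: -6590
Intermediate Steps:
q(k) = sqrt(1 + k) (q(k) = sqrt(k + 1) = sqrt(1 + k))
h(n) = 2 (h(n) = -2 - 1*(-4) = -2 + 4 = 2)
h(q((4 - 3)*(-1 - 3))) + 103*(-64) = 2 + 103*(-64) = 2 - 6592 = -6590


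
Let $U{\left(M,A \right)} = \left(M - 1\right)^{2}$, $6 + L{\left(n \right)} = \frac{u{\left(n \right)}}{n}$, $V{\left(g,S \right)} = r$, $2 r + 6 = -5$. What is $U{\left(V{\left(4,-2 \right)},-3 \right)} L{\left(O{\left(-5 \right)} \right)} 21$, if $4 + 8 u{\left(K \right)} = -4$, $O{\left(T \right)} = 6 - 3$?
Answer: $- \frac{22477}{4} \approx -5619.3$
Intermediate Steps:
$O{\left(T \right)} = 3$
$r = - \frac{11}{2}$ ($r = -3 + \frac{1}{2} \left(-5\right) = -3 - \frac{5}{2} = - \frac{11}{2} \approx -5.5$)
$u{\left(K \right)} = -1$ ($u{\left(K \right)} = - \frac{1}{2} + \frac{1}{8} \left(-4\right) = - \frac{1}{2} - \frac{1}{2} = -1$)
$V{\left(g,S \right)} = - \frac{11}{2}$
$L{\left(n \right)} = -6 - \frac{1}{n}$
$U{\left(M,A \right)} = \left(-1 + M\right)^{2}$
$U{\left(V{\left(4,-2 \right)},-3 \right)} L{\left(O{\left(-5 \right)} \right)} 21 = \left(-1 - \frac{11}{2}\right)^{2} \left(-6 - \frac{1}{3}\right) 21 = \left(- \frac{13}{2}\right)^{2} \left(-6 - \frac{1}{3}\right) 21 = \frac{169 \left(-6 - \frac{1}{3}\right)}{4} \cdot 21 = \frac{169}{4} \left(- \frac{19}{3}\right) 21 = \left(- \frac{3211}{12}\right) 21 = - \frac{22477}{4}$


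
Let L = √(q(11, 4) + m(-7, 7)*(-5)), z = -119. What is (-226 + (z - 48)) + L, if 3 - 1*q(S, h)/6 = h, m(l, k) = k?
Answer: -393 + I*√41 ≈ -393.0 + 6.4031*I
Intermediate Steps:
q(S, h) = 18 - 6*h
L = I*√41 (L = √((18 - 6*4) + 7*(-5)) = √((18 - 24) - 35) = √(-6 - 35) = √(-41) = I*√41 ≈ 6.4031*I)
(-226 + (z - 48)) + L = (-226 + (-119 - 48)) + I*√41 = (-226 - 167) + I*√41 = -393 + I*√41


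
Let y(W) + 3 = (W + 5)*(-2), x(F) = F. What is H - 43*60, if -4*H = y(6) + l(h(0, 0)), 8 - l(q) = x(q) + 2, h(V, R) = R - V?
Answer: -10301/4 ≈ -2575.3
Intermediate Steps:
y(W) = -13 - 2*W (y(W) = -3 + (W + 5)*(-2) = -3 + (5 + W)*(-2) = -3 + (-10 - 2*W) = -13 - 2*W)
l(q) = 6 - q (l(q) = 8 - (q + 2) = 8 - (2 + q) = 8 + (-2 - q) = 6 - q)
H = 19/4 (H = -((-13 - 2*6) + (6 - (0 - 1*0)))/4 = -((-13 - 12) + (6 - (0 + 0)))/4 = -(-25 + (6 - 1*0))/4 = -(-25 + (6 + 0))/4 = -(-25 + 6)/4 = -¼*(-19) = 19/4 ≈ 4.7500)
H - 43*60 = 19/4 - 43*60 = 19/4 - 2580 = -10301/4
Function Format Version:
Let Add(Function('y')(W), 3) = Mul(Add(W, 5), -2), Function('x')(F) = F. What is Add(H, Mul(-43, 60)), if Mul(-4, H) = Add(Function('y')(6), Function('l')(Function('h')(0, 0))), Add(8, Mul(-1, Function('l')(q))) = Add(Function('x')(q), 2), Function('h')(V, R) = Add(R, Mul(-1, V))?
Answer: Rational(-10301, 4) ≈ -2575.3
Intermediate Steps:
Function('y')(W) = Add(-13, Mul(-2, W)) (Function('y')(W) = Add(-3, Mul(Add(W, 5), -2)) = Add(-3, Mul(Add(5, W), -2)) = Add(-3, Add(-10, Mul(-2, W))) = Add(-13, Mul(-2, W)))
Function('l')(q) = Add(6, Mul(-1, q)) (Function('l')(q) = Add(8, Mul(-1, Add(q, 2))) = Add(8, Mul(-1, Add(2, q))) = Add(8, Add(-2, Mul(-1, q))) = Add(6, Mul(-1, q)))
H = Rational(19, 4) (H = Mul(Rational(-1, 4), Add(Add(-13, Mul(-2, 6)), Add(6, Mul(-1, Add(0, Mul(-1, 0)))))) = Mul(Rational(-1, 4), Add(Add(-13, -12), Add(6, Mul(-1, Add(0, 0))))) = Mul(Rational(-1, 4), Add(-25, Add(6, Mul(-1, 0)))) = Mul(Rational(-1, 4), Add(-25, Add(6, 0))) = Mul(Rational(-1, 4), Add(-25, 6)) = Mul(Rational(-1, 4), -19) = Rational(19, 4) ≈ 4.7500)
Add(H, Mul(-43, 60)) = Add(Rational(19, 4), Mul(-43, 60)) = Add(Rational(19, 4), -2580) = Rational(-10301, 4)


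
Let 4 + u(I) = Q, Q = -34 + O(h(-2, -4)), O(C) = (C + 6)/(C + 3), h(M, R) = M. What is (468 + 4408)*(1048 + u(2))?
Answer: 4944264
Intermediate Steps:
O(C) = (6 + C)/(3 + C)
Q = -30 (Q = -34 + (6 - 2)/(3 - 2) = -34 + 4/1 = -34 + 1*4 = -34 + 4 = -30)
u(I) = -34 (u(I) = -4 - 30 = -34)
(468 + 4408)*(1048 + u(2)) = (468 + 4408)*(1048 - 34) = 4876*1014 = 4944264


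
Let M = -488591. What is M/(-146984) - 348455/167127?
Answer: 30439438337/24564994968 ≈ 1.2391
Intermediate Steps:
M/(-146984) - 348455/167127 = -488591/(-146984) - 348455/167127 = -488591*(-1/146984) - 348455*1/167127 = 488591/146984 - 348455/167127 = 30439438337/24564994968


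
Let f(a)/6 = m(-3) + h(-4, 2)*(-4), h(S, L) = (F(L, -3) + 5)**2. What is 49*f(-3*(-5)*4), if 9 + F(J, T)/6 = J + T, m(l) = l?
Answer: -3558282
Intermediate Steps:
F(J, T) = -54 + 6*J + 6*T (F(J, T) = -54 + 6*(J + T) = -54 + (6*J + 6*T) = -54 + 6*J + 6*T)
h(S, L) = (-67 + 6*L)**2 (h(S, L) = ((-54 + 6*L + 6*(-3)) + 5)**2 = ((-54 + 6*L - 18) + 5)**2 = ((-72 + 6*L) + 5)**2 = (-67 + 6*L)**2)
f(a) = -72618 (f(a) = 6*(-3 + (-67 + 6*2)**2*(-4)) = 6*(-3 + (-67 + 12)**2*(-4)) = 6*(-3 + (-55)**2*(-4)) = 6*(-3 + 3025*(-4)) = 6*(-3 - 12100) = 6*(-12103) = -72618)
49*f(-3*(-5)*4) = 49*(-72618) = -3558282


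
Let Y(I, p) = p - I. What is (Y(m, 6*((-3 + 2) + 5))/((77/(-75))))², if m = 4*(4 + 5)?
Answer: 810000/5929 ≈ 136.62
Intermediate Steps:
m = 36 (m = 4*9 = 36)
(Y(m, 6*((-3 + 2) + 5))/((77/(-75))))² = ((6*((-3 + 2) + 5) - 1*36)/((77/(-75))))² = ((6*(-1 + 5) - 36)/((77*(-1/75))))² = ((6*4 - 36)/(-77/75))² = ((24 - 36)*(-75/77))² = (-12*(-75/77))² = (900/77)² = 810000/5929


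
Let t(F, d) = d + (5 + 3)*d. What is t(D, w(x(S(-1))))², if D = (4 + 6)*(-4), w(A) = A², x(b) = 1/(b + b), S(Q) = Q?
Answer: 81/16 ≈ 5.0625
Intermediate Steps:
x(b) = 1/(2*b)
D = -40 (D = 10*(-4) = -40)
t(F, d) = 9*d (t(F, d) = d + 8*d = 9*d)
t(D, w(x(S(-1))))² = (9*((½)/(-1))²)² = (9*((½)*(-1))²)² = (9*(-½)²)² = (9*(¼))² = (9/4)² = 81/16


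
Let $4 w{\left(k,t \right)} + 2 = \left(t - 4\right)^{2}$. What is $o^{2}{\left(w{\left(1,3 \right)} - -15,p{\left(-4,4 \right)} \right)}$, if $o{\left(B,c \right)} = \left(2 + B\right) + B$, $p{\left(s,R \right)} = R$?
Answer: $\frac{3969}{4} \approx 992.25$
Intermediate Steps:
$w{\left(k,t \right)} = - \frac{1}{2} + \frac{\left(-4 + t\right)^{2}}{4}$ ($w{\left(k,t \right)} = - \frac{1}{2} + \frac{\left(t - 4\right)^{2}}{4} = - \frac{1}{2} + \frac{\left(-4 + t\right)^{2}}{4}$)
$o{\left(B,c \right)} = 2 + 2 B$
$o^{2}{\left(w{\left(1,3 \right)} - -15,p{\left(-4,4 \right)} \right)} = \left(2 + 2 \left(\left(- \frac{1}{2} + \frac{\left(-4 + 3\right)^{2}}{4}\right) - -15\right)\right)^{2} = \left(2 + 2 \left(\left(- \frac{1}{2} + \frac{\left(-1\right)^{2}}{4}\right) + 15\right)\right)^{2} = \left(2 + 2 \left(\left(- \frac{1}{2} + \frac{1}{4} \cdot 1\right) + 15\right)\right)^{2} = \left(2 + 2 \left(\left(- \frac{1}{2} + \frac{1}{4}\right) + 15\right)\right)^{2} = \left(2 + 2 \left(- \frac{1}{4} + 15\right)\right)^{2} = \left(2 + 2 \cdot \frac{59}{4}\right)^{2} = \left(2 + \frac{59}{2}\right)^{2} = \left(\frac{63}{2}\right)^{2} = \frac{3969}{4}$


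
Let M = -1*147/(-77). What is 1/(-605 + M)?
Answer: -11/6634 ≈ -0.0016581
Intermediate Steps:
M = 21/11 (M = -147*(-1/77) = 21/11 ≈ 1.9091)
1/(-605 + M) = 1/(-605 + 21/11) = 1/(-6634/11) = -11/6634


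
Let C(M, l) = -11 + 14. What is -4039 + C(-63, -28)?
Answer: -4036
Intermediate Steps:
C(M, l) = 3
-4039 + C(-63, -28) = -4039 + 3 = -4036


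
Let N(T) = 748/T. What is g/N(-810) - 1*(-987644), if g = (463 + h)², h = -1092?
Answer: 12302603/22 ≈ 5.5921e+5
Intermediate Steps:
g = 395641 (g = (463 - 1092)² = (-629)² = 395641)
g/N(-810) - 1*(-987644) = 395641/((748/(-810))) - 1*(-987644) = 395641/((748*(-1/810))) + 987644 = 395641/(-374/405) + 987644 = 395641*(-405/374) + 987644 = -9425565/22 + 987644 = 12302603/22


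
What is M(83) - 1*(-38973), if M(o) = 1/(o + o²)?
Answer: 271719757/6972 ≈ 38973.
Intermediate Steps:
M(83) - 1*(-38973) = 1/(83*(1 + 83)) - 1*(-38973) = (1/83)/84 + 38973 = (1/83)*(1/84) + 38973 = 1/6972 + 38973 = 271719757/6972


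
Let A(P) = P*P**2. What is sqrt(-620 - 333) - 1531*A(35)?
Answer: -65641625 + I*sqrt(953) ≈ -6.5642e+7 + 30.871*I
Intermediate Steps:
A(P) = P**3
sqrt(-620 - 333) - 1531*A(35) = sqrt(-620 - 333) - 1531*35**3 = sqrt(-953) - 1531*42875 = I*sqrt(953) - 65641625 = -65641625 + I*sqrt(953)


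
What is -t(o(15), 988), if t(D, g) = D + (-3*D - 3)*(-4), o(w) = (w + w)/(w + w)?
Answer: -25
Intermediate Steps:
o(w) = 1 (o(w) = (2*w)/((2*w)) = (2*w)*(1/(2*w)) = 1)
t(D, g) = 12 + 13*D (t(D, g) = D + (-3 - 3*D)*(-4) = D + (12 + 12*D) = 12 + 13*D)
-t(o(15), 988) = -(12 + 13*1) = -(12 + 13) = -1*25 = -25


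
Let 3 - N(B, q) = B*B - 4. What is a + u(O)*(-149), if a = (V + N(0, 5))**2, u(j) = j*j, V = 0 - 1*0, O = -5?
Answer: -3676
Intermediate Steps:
V = 0 (V = 0 + 0 = 0)
N(B, q) = 7 - B**2 (N(B, q) = 3 - (B*B - 4) = 3 - (B**2 - 4) = 3 - (-4 + B**2) = 3 + (4 - B**2) = 7 - B**2)
u(j) = j**2
a = 49 (a = (0 + (7 - 1*0**2))**2 = (0 + (7 - 1*0))**2 = (0 + (7 + 0))**2 = (0 + 7)**2 = 7**2 = 49)
a + u(O)*(-149) = 49 + (-5)**2*(-149) = 49 + 25*(-149) = 49 - 3725 = -3676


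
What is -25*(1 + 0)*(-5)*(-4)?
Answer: -500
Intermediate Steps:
-25*(1 + 0)*(-5)*(-4) = -25*1*(-5)*(-4) = -(-125)*(-4) = -25*20 = -500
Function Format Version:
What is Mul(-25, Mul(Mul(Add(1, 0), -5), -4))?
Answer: -500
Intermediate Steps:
Mul(-25, Mul(Mul(Add(1, 0), -5), -4)) = Mul(-25, Mul(Mul(1, -5), -4)) = Mul(-25, Mul(-5, -4)) = Mul(-25, 20) = -500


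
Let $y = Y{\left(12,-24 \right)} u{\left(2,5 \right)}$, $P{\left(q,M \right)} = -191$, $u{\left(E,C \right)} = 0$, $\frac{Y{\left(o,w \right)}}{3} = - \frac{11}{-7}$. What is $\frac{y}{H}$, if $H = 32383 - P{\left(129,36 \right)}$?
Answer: $0$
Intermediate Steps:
$Y{\left(o,w \right)} = \frac{33}{7}$ ($Y{\left(o,w \right)} = 3 \left(- \frac{11}{-7}\right) = 3 \left(\left(-11\right) \left(- \frac{1}{7}\right)\right) = 3 \cdot \frac{11}{7} = \frac{33}{7}$)
$y = 0$ ($y = \frac{33}{7} \cdot 0 = 0$)
$H = 32574$ ($H = 32383 - -191 = 32383 + 191 = 32574$)
$\frac{y}{H} = \frac{0}{32574} = 0 \cdot \frac{1}{32574} = 0$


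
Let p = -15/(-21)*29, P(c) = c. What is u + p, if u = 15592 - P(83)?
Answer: 108708/7 ≈ 15530.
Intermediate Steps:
u = 15509 (u = 15592 - 1*83 = 15592 - 83 = 15509)
p = 145/7 (p = -15*(-1/21)*29 = (5/7)*29 = 145/7 ≈ 20.714)
u + p = 15509 + 145/7 = 108708/7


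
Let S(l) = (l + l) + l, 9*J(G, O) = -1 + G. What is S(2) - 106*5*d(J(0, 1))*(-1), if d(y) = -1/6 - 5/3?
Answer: -2897/3 ≈ -965.67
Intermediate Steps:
J(G, O) = -⅑ + G/9 (J(G, O) = (-1 + G)/9 = -⅑ + G/9)
d(y) = -11/6 (d(y) = -1*⅙ - 5*⅓ = -⅙ - 5/3 = -11/6)
S(l) = 3*l (S(l) = 2*l + l = 3*l)
S(2) - 106*5*d(J(0, 1))*(-1) = 3*2 - 106*5*(-11/6)*(-1) = 6 - (-2915)*(-1)/3 = 6 - 106*55/6 = 6 - 2915/3 = -2897/3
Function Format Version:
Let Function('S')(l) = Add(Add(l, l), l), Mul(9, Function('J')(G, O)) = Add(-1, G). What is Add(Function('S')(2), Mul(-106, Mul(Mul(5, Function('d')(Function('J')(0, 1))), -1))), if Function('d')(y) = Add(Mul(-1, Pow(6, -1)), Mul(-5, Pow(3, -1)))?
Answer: Rational(-2897, 3) ≈ -965.67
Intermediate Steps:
Function('J')(G, O) = Add(Rational(-1, 9), Mul(Rational(1, 9), G)) (Function('J')(G, O) = Mul(Rational(1, 9), Add(-1, G)) = Add(Rational(-1, 9), Mul(Rational(1, 9), G)))
Function('d')(y) = Rational(-11, 6) (Function('d')(y) = Add(Mul(-1, Rational(1, 6)), Mul(-5, Rational(1, 3))) = Add(Rational(-1, 6), Rational(-5, 3)) = Rational(-11, 6))
Function('S')(l) = Mul(3, l) (Function('S')(l) = Add(Mul(2, l), l) = Mul(3, l))
Add(Function('S')(2), Mul(-106, Mul(Mul(5, Function('d')(Function('J')(0, 1))), -1))) = Add(Mul(3, 2), Mul(-106, Mul(Mul(5, Rational(-11, 6)), -1))) = Add(6, Mul(-106, Mul(Rational(-55, 6), -1))) = Add(6, Mul(-106, Rational(55, 6))) = Add(6, Rational(-2915, 3)) = Rational(-2897, 3)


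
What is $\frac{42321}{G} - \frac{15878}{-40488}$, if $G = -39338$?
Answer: $- \frac{272220971}{398179236} \approx -0.68366$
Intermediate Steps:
$\frac{42321}{G} - \frac{15878}{-40488} = \frac{42321}{-39338} - \frac{15878}{-40488} = 42321 \left(- \frac{1}{39338}\right) - - \frac{7939}{20244} = - \frac{42321}{39338} + \frac{7939}{20244} = - \frac{272220971}{398179236}$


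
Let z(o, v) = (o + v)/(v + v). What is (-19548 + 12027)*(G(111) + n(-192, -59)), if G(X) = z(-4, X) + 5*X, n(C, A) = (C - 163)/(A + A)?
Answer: -9169487878/2183 ≈ -4.2004e+6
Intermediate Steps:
z(o, v) = (o + v)/(2*v) (z(o, v) = (o + v)/((2*v)) = (o + v)*(1/(2*v)) = (o + v)/(2*v))
n(C, A) = (-163 + C)/(2*A) (n(C, A) = (-163 + C)/((2*A)) = (-163 + C)*(1/(2*A)) = (-163 + C)/(2*A))
G(X) = 5*X + (-4 + X)/(2*X) (G(X) = (-4 + X)/(2*X) + 5*X = 5*X + (-4 + X)/(2*X))
(-19548 + 12027)*(G(111) + n(-192, -59)) = (-19548 + 12027)*((1/2 - 2/111 + 5*111) + (1/2)*(-163 - 192)/(-59)) = -7521*((1/2 - 2*1/111 + 555) + (1/2)*(-1/59)*(-355)) = -7521*((1/2 - 2/111 + 555) + 355/118) = -7521*(123317/222 + 355/118) = -7521*3657554/6549 = -9169487878/2183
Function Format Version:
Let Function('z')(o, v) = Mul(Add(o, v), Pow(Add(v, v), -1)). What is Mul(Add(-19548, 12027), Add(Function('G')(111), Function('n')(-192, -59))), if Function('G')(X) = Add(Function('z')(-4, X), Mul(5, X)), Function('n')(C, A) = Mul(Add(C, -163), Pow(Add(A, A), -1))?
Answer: Rational(-9169487878, 2183) ≈ -4.2004e+6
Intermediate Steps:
Function('z')(o, v) = Mul(Rational(1, 2), Pow(v, -1), Add(o, v)) (Function('z')(o, v) = Mul(Add(o, v), Pow(Mul(2, v), -1)) = Mul(Add(o, v), Mul(Rational(1, 2), Pow(v, -1))) = Mul(Rational(1, 2), Pow(v, -1), Add(o, v)))
Function('n')(C, A) = Mul(Rational(1, 2), Pow(A, -1), Add(-163, C)) (Function('n')(C, A) = Mul(Add(-163, C), Pow(Mul(2, A), -1)) = Mul(Add(-163, C), Mul(Rational(1, 2), Pow(A, -1))) = Mul(Rational(1, 2), Pow(A, -1), Add(-163, C)))
Function('G')(X) = Add(Mul(5, X), Mul(Rational(1, 2), Pow(X, -1), Add(-4, X))) (Function('G')(X) = Add(Mul(Rational(1, 2), Pow(X, -1), Add(-4, X)), Mul(5, X)) = Add(Mul(5, X), Mul(Rational(1, 2), Pow(X, -1), Add(-4, X))))
Mul(Add(-19548, 12027), Add(Function('G')(111), Function('n')(-192, -59))) = Mul(Add(-19548, 12027), Add(Add(Rational(1, 2), Mul(-2, Pow(111, -1)), Mul(5, 111)), Mul(Rational(1, 2), Pow(-59, -1), Add(-163, -192)))) = Mul(-7521, Add(Add(Rational(1, 2), Mul(-2, Rational(1, 111)), 555), Mul(Rational(1, 2), Rational(-1, 59), -355))) = Mul(-7521, Add(Add(Rational(1, 2), Rational(-2, 111), 555), Rational(355, 118))) = Mul(-7521, Add(Rational(123317, 222), Rational(355, 118))) = Mul(-7521, Rational(3657554, 6549)) = Rational(-9169487878, 2183)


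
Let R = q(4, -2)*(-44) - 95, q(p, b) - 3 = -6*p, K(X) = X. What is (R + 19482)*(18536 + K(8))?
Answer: 376647184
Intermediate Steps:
q(p, b) = 3 - 6*p
R = 829 (R = (3 - 6*4)*(-44) - 95 = (3 - 24)*(-44) - 95 = -21*(-44) - 95 = 924 - 95 = 829)
(R + 19482)*(18536 + K(8)) = (829 + 19482)*(18536 + 8) = 20311*18544 = 376647184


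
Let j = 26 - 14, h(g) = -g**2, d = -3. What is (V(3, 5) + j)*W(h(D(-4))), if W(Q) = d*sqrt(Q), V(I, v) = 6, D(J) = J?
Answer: -216*I ≈ -216.0*I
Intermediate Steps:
j = 12
W(Q) = -3*sqrt(Q)
(V(3, 5) + j)*W(h(D(-4))) = (6 + 12)*(-3*4*I) = 18*(-3*4*I) = 18*(-12*I) = -216*I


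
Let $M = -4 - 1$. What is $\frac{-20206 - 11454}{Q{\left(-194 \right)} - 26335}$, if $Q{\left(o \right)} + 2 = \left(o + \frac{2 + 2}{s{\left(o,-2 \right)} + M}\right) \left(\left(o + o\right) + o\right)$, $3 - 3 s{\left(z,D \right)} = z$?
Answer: $- \frac{2881060}{7874469} \approx -0.36587$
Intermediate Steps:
$s{\left(z,D \right)} = 1 - \frac{z}{3}$
$M = -5$ ($M = -4 - 1 = -5$)
$Q{\left(o \right)} = -2 + 3 o \left(o + \frac{4}{-4 - \frac{o}{3}}\right)$ ($Q{\left(o \right)} = -2 + \left(o + \frac{2 + 2}{\left(1 - \frac{o}{3}\right) - 5}\right) \left(\left(o + o\right) + o\right) = -2 + \left(o + \frac{4}{-4 - \frac{o}{3}}\right) \left(2 o + o\right) = -2 + \left(o + \frac{4}{-4 - \frac{o}{3}}\right) 3 o = -2 + 3 o \left(o + \frac{4}{-4 - \frac{o}{3}}\right)$)
$\frac{-20206 - 11454}{Q{\left(-194 \right)} - 26335} = \frac{-20206 - 11454}{\frac{-24 - -7372 + 3 \left(-194\right)^{3} + 36 \left(-194\right)^{2}}{12 - 194} - 26335} = - \frac{31660}{\frac{-24 + 7372 + 3 \left(-7301384\right) + 36 \cdot 37636}{-182} - 26335} = - \frac{31660}{- \frac{-24 + 7372 - 21904152 + 1354896}{182} - 26335} = - \frac{31660}{\left(- \frac{1}{182}\right) \left(-20541908\right) - 26335} = - \frac{31660}{\frac{10270954}{91} - 26335} = - \frac{31660}{\frac{7874469}{91}} = \left(-31660\right) \frac{91}{7874469} = - \frac{2881060}{7874469}$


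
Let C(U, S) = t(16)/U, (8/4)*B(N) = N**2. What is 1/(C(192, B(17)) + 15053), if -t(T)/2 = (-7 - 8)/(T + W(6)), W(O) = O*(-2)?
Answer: 128/1926789 ≈ 6.6432e-5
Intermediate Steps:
W(O) = -2*O
t(T) = 30/(-12 + T) (t(T) = -2*(-7 - 8)/(T - 2*6) = -(-30)/(T - 12) = -(-30)/(-12 + T) = 30/(-12 + T))
B(N) = N**2/2
C(U, S) = 15/(2*U) (C(U, S) = (30/(-12 + 16))/U = (30/4)/U = (30*(1/4))/U = 15/(2*U))
1/(C(192, B(17)) + 15053) = 1/((15/2)/192 + 15053) = 1/((15/2)*(1/192) + 15053) = 1/(5/128 + 15053) = 1/(1926789/128) = 128/1926789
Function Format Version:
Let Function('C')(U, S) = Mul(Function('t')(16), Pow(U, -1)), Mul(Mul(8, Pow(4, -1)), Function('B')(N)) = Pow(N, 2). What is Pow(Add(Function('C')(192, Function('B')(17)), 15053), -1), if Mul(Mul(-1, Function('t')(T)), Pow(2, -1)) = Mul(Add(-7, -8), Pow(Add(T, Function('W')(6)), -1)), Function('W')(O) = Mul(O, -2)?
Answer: Rational(128, 1926789) ≈ 6.6432e-5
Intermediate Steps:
Function('W')(O) = Mul(-2, O)
Function('t')(T) = Mul(30, Pow(Add(-12, T), -1)) (Function('t')(T) = Mul(-2, Mul(Add(-7, -8), Pow(Add(T, Mul(-2, 6)), -1))) = Mul(-2, Mul(-15, Pow(Add(T, -12), -1))) = Mul(-2, Mul(-15, Pow(Add(-12, T), -1))) = Mul(30, Pow(Add(-12, T), -1)))
Function('B')(N) = Mul(Rational(1, 2), Pow(N, 2))
Function('C')(U, S) = Mul(Rational(15, 2), Pow(U, -1)) (Function('C')(U, S) = Mul(Mul(30, Pow(Add(-12, 16), -1)), Pow(U, -1)) = Mul(Mul(30, Pow(4, -1)), Pow(U, -1)) = Mul(Mul(30, Rational(1, 4)), Pow(U, -1)) = Mul(Rational(15, 2), Pow(U, -1)))
Pow(Add(Function('C')(192, Function('B')(17)), 15053), -1) = Pow(Add(Mul(Rational(15, 2), Pow(192, -1)), 15053), -1) = Pow(Add(Mul(Rational(15, 2), Rational(1, 192)), 15053), -1) = Pow(Add(Rational(5, 128), 15053), -1) = Pow(Rational(1926789, 128), -1) = Rational(128, 1926789)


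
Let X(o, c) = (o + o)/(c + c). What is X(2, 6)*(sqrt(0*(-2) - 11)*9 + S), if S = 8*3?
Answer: 8 + 3*I*sqrt(11) ≈ 8.0 + 9.9499*I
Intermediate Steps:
S = 24
X(o, c) = o/c (X(o, c) = (2*o)/((2*c)) = (2*o)*(1/(2*c)) = o/c)
X(2, 6)*(sqrt(0*(-2) - 11)*9 + S) = (2/6)*(sqrt(0*(-2) - 11)*9 + 24) = (2*(1/6))*(sqrt(0 - 11)*9 + 24) = (sqrt(-11)*9 + 24)/3 = ((I*sqrt(11))*9 + 24)/3 = (9*I*sqrt(11) + 24)/3 = (24 + 9*I*sqrt(11))/3 = 8 + 3*I*sqrt(11)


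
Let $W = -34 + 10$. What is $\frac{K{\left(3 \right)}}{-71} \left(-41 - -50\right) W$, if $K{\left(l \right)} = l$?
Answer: $\frac{648}{71} \approx 9.1268$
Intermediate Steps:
$W = -24$
$\frac{K{\left(3 \right)}}{-71} \left(-41 - -50\right) W = \frac{3}{-71} \left(-41 - -50\right) \left(-24\right) = 3 \left(- \frac{1}{71}\right) \left(-41 + 50\right) \left(-24\right) = \left(- \frac{3}{71}\right) 9 \left(-24\right) = \left(- \frac{27}{71}\right) \left(-24\right) = \frac{648}{71}$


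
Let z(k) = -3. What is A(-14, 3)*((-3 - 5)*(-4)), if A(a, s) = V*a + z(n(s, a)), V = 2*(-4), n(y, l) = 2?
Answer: 3488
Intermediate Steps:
V = -8
A(a, s) = -3 - 8*a (A(a, s) = -8*a - 3 = -3 - 8*a)
A(-14, 3)*((-3 - 5)*(-4)) = (-3 - 8*(-14))*((-3 - 5)*(-4)) = (-3 + 112)*(-8*(-4)) = 109*32 = 3488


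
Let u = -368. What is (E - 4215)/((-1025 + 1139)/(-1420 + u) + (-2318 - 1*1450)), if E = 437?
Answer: 1125844/1122883 ≈ 1.0026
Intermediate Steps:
(E - 4215)/((-1025 + 1139)/(-1420 + u) + (-2318 - 1*1450)) = (437 - 4215)/((-1025 + 1139)/(-1420 - 368) + (-2318 - 1*1450)) = -3778/(114/(-1788) + (-2318 - 1450)) = -3778/(114*(-1/1788) - 3768) = -3778/(-19/298 - 3768) = -3778/(-1122883/298) = -3778*(-298/1122883) = 1125844/1122883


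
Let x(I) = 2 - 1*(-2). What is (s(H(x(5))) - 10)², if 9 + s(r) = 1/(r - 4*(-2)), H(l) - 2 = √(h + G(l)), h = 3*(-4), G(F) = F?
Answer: (-32833*I + 14364*√2)/(4*(-23*I + 10*√2)) ≈ 357.49 + 0.99034*I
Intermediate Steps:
h = -12
x(I) = 4 (x(I) = 2 + 2 = 4)
H(l) = 2 + √(-12 + l)
s(r) = -9 + 1/(8 + r) (s(r) = -9 + 1/(r - 4*(-2)) = -9 + 1/(r + 8) = -9 + 1/(8 + r))
(s(H(x(5))) - 10)² = ((-71 - 9*(2 + √(-12 + 4)))/(8 + (2 + √(-12 + 4))) - 10)² = ((-71 - 9*(2 + √(-8)))/(8 + (2 + √(-8))) - 10)² = ((-71 - 9*(2 + 2*I*√2))/(8 + (2 + 2*I*√2)) - 10)² = ((-71 + (-18 - 18*I*√2))/(10 + 2*I*√2) - 10)² = ((-89 - 18*I*√2)/(10 + 2*I*√2) - 10)² = (-10 + (-89 - 18*I*√2)/(10 + 2*I*√2))²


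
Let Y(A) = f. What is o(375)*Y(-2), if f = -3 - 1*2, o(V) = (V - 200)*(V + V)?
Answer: -656250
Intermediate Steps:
o(V) = 2*V*(-200 + V) (o(V) = (-200 + V)*(2*V) = 2*V*(-200 + V))
f = -5 (f = -3 - 2 = -5)
Y(A) = -5
o(375)*Y(-2) = (2*375*(-200 + 375))*(-5) = (2*375*175)*(-5) = 131250*(-5) = -656250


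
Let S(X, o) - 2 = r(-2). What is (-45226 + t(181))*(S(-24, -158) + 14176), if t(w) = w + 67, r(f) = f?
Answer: -637608128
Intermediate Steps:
S(X, o) = 0 (S(X, o) = 2 - 2 = 0)
t(w) = 67 + w
(-45226 + t(181))*(S(-24, -158) + 14176) = (-45226 + (67 + 181))*(0 + 14176) = (-45226 + 248)*14176 = -44978*14176 = -637608128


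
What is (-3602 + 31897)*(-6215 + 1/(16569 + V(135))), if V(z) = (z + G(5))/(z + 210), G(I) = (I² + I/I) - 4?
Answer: -1005259411820575/5716462 ≈ -1.7585e+8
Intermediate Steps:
G(I) = -3 + I² (G(I) = (I² + 1) - 4 = (1 + I²) - 4 = -3 + I²)
V(z) = (22 + z)/(210 + z) (V(z) = (z + (-3 + 5²))/(z + 210) = (z + (-3 + 25))/(210 + z) = (z + 22)/(210 + z) = (22 + z)/(210 + z))
(-3602 + 31897)*(-6215 + 1/(16569 + V(135))) = (-3602 + 31897)*(-6215 + 1/(16569 + (22 + 135)/(210 + 135))) = 28295*(-6215 + 1/(16569 + 157/345)) = 28295*(-6215 + 1/(5716462/345)) = 28295*(-6215 + 345/5716462) = 28295*(-35527810985/5716462) = -1005259411820575/5716462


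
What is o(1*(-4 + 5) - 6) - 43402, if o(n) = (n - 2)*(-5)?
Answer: -43367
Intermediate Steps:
o(n) = 10 - 5*n (o(n) = (-2 + n)*(-5) = 10 - 5*n)
o(1*(-4 + 5) - 6) - 43402 = (10 - 5*(1*(-4 + 5) - 6)) - 43402 = (10 - 5*(1*1 - 6)) - 43402 = (10 - 5*(1 - 6)) - 43402 = (10 - 5*(-5)) - 43402 = (10 + 25) - 43402 = 35 - 43402 = -43367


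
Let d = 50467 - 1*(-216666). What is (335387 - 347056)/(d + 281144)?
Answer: -11669/548277 ≈ -0.021283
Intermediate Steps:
d = 267133 (d = 50467 + 216666 = 267133)
(335387 - 347056)/(d + 281144) = (335387 - 347056)/(267133 + 281144) = -11669/548277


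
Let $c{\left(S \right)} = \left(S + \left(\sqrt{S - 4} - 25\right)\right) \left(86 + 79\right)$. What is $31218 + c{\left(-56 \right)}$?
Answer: $17853 + 330 i \sqrt{15} \approx 17853.0 + 1278.1 i$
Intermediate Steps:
$c{\left(S \right)} = -4125 + 165 S + 165 \sqrt{-4 + S}$ ($c{\left(S \right)} = \left(S + \left(\sqrt{-4 + S} - 25\right)\right) 165 = \left(S + \left(-25 + \sqrt{-4 + S}\right)\right) 165 = \left(-25 + S + \sqrt{-4 + S}\right) 165 = -4125 + 165 S + 165 \sqrt{-4 + S}$)
$31218 + c{\left(-56 \right)} = 31218 + \left(-4125 + 165 \left(-56\right) + 165 \sqrt{-4 - 56}\right) = 31218 - \left(13365 - 330 i \sqrt{15}\right) = 17853 + 330 i \sqrt{15}$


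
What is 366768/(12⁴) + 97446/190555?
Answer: 55486201/3048880 ≈ 18.199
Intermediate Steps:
366768/(12⁴) + 97446/190555 = 366768/20736 + 97446*(1/190555) = 366768*(1/20736) + 97446/190555 = 283/16 + 97446/190555 = 55486201/3048880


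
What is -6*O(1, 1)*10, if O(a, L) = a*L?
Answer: -60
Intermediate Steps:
O(a, L) = L*a
-6*O(1, 1)*10 = -6*10 = -60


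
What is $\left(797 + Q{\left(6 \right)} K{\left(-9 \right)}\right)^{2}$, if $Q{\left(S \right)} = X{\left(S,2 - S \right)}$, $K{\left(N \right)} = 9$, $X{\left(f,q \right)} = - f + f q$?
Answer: $277729$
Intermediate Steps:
$Q{\left(S \right)} = S \left(1 - S\right)$ ($Q{\left(S \right)} = S \left(-1 - \left(-2 + S\right)\right) = S \left(1 - S\right)$)
$\left(797 + Q{\left(6 \right)} K{\left(-9 \right)}\right)^{2} = \left(797 + 6 \left(1 - 6\right) 9\right)^{2} = \left(797 + 6 \left(-5\right) 9\right)^{2} = \left(797 - 270\right)^{2} = 527^{2} = 277729$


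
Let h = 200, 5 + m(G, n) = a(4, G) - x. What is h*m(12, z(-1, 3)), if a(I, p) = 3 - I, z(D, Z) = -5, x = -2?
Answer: -800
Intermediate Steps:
m(G, n) = -4 (m(G, n) = -5 + ((3 - 1*4) - 1*(-2)) = -5 + ((3 - 4) + 2) = -5 + (-1 + 2) = -5 + 1 = -4)
h*m(12, z(-1, 3)) = 200*(-4) = -800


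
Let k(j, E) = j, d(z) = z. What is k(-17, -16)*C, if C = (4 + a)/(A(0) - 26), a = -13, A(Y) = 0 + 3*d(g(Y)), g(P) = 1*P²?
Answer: -153/26 ≈ -5.8846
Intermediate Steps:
g(P) = P²
A(Y) = 3*Y² (A(Y) = 0 + 3*Y² = 3*Y²)
C = 9/26 (C = (4 - 13)/(3*0² - 26) = -9/(3*0 - 26) = -9/(0 - 26) = -9/(-26) = -9*(-1/26) = 9/26 ≈ 0.34615)
k(-17, -16)*C = -17*9/26 = -153/26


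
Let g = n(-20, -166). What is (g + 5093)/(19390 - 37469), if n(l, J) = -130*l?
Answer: -7693/18079 ≈ -0.42552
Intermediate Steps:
g = 2600 (g = -130*(-20) = 2600)
(g + 5093)/(19390 - 37469) = (2600 + 5093)/(19390 - 37469) = 7693/(-18079) = 7693*(-1/18079) = -7693/18079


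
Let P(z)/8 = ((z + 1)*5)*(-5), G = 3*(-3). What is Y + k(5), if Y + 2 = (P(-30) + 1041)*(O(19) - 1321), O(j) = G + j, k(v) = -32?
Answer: -8968585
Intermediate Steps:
G = -9
O(j) = -9 + j
P(z) = -200 - 200*z (P(z) = 8*(((z + 1)*5)*(-5)) = 8*(((1 + z)*5)*(-5)) = 8*((5 + 5*z)*(-5)) = 8*(-25 - 25*z) = -200 - 200*z)
Y = -8968553 (Y = -2 + ((-200 - 200*(-30)) + 1041)*((-9 + 19) - 1321) = -2 + ((-200 + 6000) + 1041)*(10 - 1321) = -2 + (5800 + 1041)*(-1311) = -2 + 6841*(-1311) = -2 - 8968551 = -8968553)
Y + k(5) = -8968553 - 32 = -8968585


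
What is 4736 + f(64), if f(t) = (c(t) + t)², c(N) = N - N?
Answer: 8832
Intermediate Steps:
c(N) = 0
f(t) = t² (f(t) = (0 + t)² = t²)
4736 + f(64) = 4736 + 64² = 4736 + 4096 = 8832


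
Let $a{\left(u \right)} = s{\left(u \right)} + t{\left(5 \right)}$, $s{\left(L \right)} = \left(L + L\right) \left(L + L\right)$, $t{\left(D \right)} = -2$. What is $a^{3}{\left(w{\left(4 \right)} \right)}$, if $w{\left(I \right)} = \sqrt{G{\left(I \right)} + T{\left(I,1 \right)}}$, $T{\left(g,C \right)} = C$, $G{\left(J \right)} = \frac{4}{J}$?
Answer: $216$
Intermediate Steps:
$s{\left(L \right)} = 4 L^{2}$ ($s{\left(L \right)} = 2 L 2 L = 4 L^{2}$)
$w{\left(I \right)} = \sqrt{1 + \frac{4}{I}}$ ($w{\left(I \right)} = \sqrt{\frac{4}{I} + 1} = \sqrt{1 + \frac{4}{I}}$)
$a{\left(u \right)} = -2 + 4 u^{2}$ ($a{\left(u \right)} = 4 u^{2} - 2 = -2 + 4 u^{2}$)
$a^{3}{\left(w{\left(4 \right)} \right)} = \left(-2 + 4 \left(\sqrt{\frac{4 + 4}{4}}\right)^{2}\right)^{3} = \left(-2 + 4 \left(\sqrt{\frac{1}{4} \cdot 8}\right)^{2}\right)^{3} = \left(-2 + 4 \left(\sqrt{2}\right)^{2}\right)^{3} = \left(-2 + 4 \cdot 2\right)^{3} = \left(-2 + 8\right)^{3} = 6^{3} = 216$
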